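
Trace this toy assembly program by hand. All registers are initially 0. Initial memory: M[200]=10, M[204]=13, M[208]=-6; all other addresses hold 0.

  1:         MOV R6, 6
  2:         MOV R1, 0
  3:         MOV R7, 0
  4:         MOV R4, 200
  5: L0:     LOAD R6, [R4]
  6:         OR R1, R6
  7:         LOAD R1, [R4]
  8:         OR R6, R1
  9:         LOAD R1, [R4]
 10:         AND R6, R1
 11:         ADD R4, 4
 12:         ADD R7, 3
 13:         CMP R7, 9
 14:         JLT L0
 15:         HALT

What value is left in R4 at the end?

212

after MOV R6, 6: R6=6
after MOV R1, 0: R1=0
after MOV R7, 0: R7=0
after MOV R4, 200: R4=200
after LOAD R6, [R4]: R6=M[200]=10
after OR R1, R6: R1=0|10=10
after LOAD R1, [R4]: R1=M[200]=10
after OR R6, R1: R6=10|10=10
after LOAD R1, [R4]: R1=M[200]=10
after AND R6, R1: R6=10&10=10
after ADD R4, 4: R4=200+4=204
after ADD R7, 3: R7=0+3=3
CMP R7, 9  (cmp 3,9)
JLT L0: taken
after LOAD R6, [R4]: R6=M[204]=13
after OR R1, R6: R1=10|13=15
after LOAD R1, [R4]: R1=M[204]=13
after OR R6, R1: R6=13|13=13
after LOAD R1, [R4]: R1=M[204]=13
after AND R6, R1: R6=13&13=13
after ADD R4, 4: R4=204+4=208
after ADD R7, 3: R7=3+3=6
CMP R7, 9  (cmp 6,9)
JLT L0: taken
after LOAD R6, [R4]: R6=M[208]=-6
after OR R1, R6: R1=13|(-6)=-1
after LOAD R1, [R4]: R1=M[208]=-6
after OR R6, R1: R6=(-6)|(-6)=-6
after LOAD R1, [R4]: R1=M[208]=-6
after AND R6, R1: R6=(-6)&(-6)=-6
after ADD R4, 4: R4=208+4=212
after ADD R7, 3: R7=6+3=9
CMP R7, 9  (cmp 9,9)
JLT L0: not taken
halt.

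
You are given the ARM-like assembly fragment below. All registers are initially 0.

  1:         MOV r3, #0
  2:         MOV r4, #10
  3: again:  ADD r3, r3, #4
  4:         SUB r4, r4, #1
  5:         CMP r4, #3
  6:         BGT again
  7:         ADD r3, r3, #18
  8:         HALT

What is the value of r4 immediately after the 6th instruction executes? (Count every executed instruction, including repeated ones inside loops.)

9

MOV r3, #0 → r3=0
MOV r4, #10 → r4=10
ADD r3, r3, #4 → r3=0+4=4
SUB r4, r4, #1 → r4=10-1=9
CMP r4, #3  (cmp 9,3)
BGT again: taken
After step 6: r4 = 9.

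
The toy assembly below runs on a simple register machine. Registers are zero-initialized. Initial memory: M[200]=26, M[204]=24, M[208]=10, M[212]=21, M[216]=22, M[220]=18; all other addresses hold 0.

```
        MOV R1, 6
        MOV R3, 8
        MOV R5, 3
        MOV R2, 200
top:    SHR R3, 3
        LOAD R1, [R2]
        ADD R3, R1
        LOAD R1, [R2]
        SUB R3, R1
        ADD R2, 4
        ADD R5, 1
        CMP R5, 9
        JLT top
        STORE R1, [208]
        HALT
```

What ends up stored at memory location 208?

18

R1=6
R3=8
R5=3
R2=200
R3=8>>3=1
R1=M[200]=26
R3=1+26=27
R1=M[200]=26
R3=27-26=1
R2=200+4=204
R5=3+1=4
CMP R5, 9  (cmp 4,9)
JLT top: taken
R3=1>>3=0
R1=M[204]=24
R3=0+24=24
R1=M[204]=24
R3=24-24=0
R2=204+4=208
R5=4+1=5
CMP R5, 9  (cmp 5,9)
JLT top: taken
R3=0>>3=0
R1=M[208]=10
R3=0+10=10
R1=M[208]=10
R3=10-10=0
R2=208+4=212
R5=5+1=6
CMP R5, 9  (cmp 6,9)
JLT top: taken
R3=0>>3=0
R1=M[212]=21
R3=0+21=21
R1=M[212]=21
R3=21-21=0
R2=212+4=216
R5=6+1=7
CMP R5, 9  (cmp 7,9)
JLT top: taken
R3=0>>3=0
R1=M[216]=22
R3=0+22=22
R1=M[216]=22
R3=22-22=0
R2=216+4=220
R5=7+1=8
CMP R5, 9  (cmp 8,9)
JLT top: taken
R3=0>>3=0
R1=M[220]=18
R3=0+18=18
R1=M[220]=18
R3=18-18=0
R2=220+4=224
R5=8+1=9
CMP R5, 9  (cmp 9,9)
JLT top: not taken
STORE R1, [208] → M[208]=18
halt.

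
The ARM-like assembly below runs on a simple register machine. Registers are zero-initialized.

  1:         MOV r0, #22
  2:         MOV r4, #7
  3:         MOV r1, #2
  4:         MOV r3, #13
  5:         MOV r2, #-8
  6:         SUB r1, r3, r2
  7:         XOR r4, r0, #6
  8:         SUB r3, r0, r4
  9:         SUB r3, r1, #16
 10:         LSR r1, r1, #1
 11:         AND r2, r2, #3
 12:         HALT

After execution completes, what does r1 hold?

MOV r0, #22 → r0=22
MOV r4, #7 → r4=7
MOV r1, #2 → r1=2
MOV r3, #13 → r3=13
MOV r2, #-8 → r2=-8
SUB r1, r3, r2 → r1=13-(-8)=21
XOR r4, r0, #6 → r4=22^6=16
SUB r3, r0, r4 → r3=22-16=6
SUB r3, r1, #16 → r3=21-16=5
LSR r1, r1, #1 → r1=21>>1=10
AND r2, r2, #3 → r2=(-8)&3=0
halt.

10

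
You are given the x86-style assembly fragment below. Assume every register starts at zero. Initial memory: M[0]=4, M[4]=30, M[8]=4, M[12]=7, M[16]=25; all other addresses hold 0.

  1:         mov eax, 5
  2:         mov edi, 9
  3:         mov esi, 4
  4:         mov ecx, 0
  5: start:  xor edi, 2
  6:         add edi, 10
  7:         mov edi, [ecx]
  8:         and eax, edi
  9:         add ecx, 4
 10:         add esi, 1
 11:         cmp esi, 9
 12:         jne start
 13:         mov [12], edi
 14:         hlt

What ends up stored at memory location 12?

eax=5
edi=9
esi=4
ecx=0
edi=9^2=11
edi=11+10=21
edi=M[0]=4
eax=5&4=4
ecx=0+4=4
esi=4+1=5
cmp esi, 9  (cmp 5,9)
jne start: taken
edi=4^2=6
edi=6+10=16
edi=M[4]=30
eax=4&30=4
ecx=4+4=8
esi=5+1=6
cmp esi, 9  (cmp 6,9)
jne start: taken
edi=30^2=28
edi=28+10=38
edi=M[8]=4
eax=4&4=4
ecx=8+4=12
esi=6+1=7
cmp esi, 9  (cmp 7,9)
jne start: taken
edi=4^2=6
edi=6+10=16
edi=M[12]=7
eax=4&7=4
ecx=12+4=16
esi=7+1=8
cmp esi, 9  (cmp 8,9)
jne start: taken
edi=7^2=5
edi=5+10=15
edi=M[16]=25
eax=4&25=0
ecx=16+4=20
esi=8+1=9
cmp esi, 9  (cmp 9,9)
jne start: not taken
mov [12], edi → M[12]=25
halt.

25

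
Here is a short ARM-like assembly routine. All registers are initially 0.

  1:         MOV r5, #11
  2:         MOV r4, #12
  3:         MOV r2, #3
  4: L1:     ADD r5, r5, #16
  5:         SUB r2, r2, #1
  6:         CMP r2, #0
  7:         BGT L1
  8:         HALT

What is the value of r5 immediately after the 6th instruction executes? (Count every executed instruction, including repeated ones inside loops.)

27

MOV r5, #11 → r5=11
MOV r4, #12 → r4=12
MOV r2, #3 → r2=3
ADD r5, r5, #16 → r5=11+16=27
SUB r2, r2, #1 → r2=3-1=2
CMP r2, #0  (cmp 2,0)
After step 6: r5 = 27.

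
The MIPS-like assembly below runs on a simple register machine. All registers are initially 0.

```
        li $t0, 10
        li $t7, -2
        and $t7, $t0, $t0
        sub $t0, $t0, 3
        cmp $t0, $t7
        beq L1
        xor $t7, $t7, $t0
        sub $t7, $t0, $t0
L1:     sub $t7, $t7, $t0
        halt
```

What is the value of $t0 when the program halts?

7

after li $t0, 10: $t0=10
after li $t7, -2: $t7=-2
after and $t7, $t0, $t0: $t7=10&10=10
after sub $t0, $t0, 3: $t0=10-3=7
cmp $t0, $t7  (cmp 7,10)
beq L1: not taken
after xor $t7, $t7, $t0: $t7=10^7=13
after sub $t7, $t0, $t0: $t7=7-7=0
after sub $t7, $t7, $t0: $t7=0-7=-7
halt.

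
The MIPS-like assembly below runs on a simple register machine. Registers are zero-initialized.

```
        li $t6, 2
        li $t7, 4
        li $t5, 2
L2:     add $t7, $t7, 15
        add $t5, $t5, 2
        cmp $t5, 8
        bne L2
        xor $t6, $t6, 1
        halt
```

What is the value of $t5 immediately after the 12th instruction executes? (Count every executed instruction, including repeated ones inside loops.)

$t6=2
$t7=4
$t5=2
$t7=4+15=19
$t5=2+2=4
cmp $t5, 8  (cmp 4,8)
bne L2: taken
$t7=19+15=34
$t5=4+2=6
cmp $t5, 8  (cmp 6,8)
bne L2: taken
$t7=34+15=49
After step 12: $t5 = 6.

6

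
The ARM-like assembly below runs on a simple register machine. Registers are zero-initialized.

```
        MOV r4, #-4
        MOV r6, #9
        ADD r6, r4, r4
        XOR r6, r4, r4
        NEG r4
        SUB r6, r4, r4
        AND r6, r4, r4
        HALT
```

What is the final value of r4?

MOV r4, #-4 → r4=-4
MOV r6, #9 → r6=9
ADD r6, r4, r4 → r6=(-4)+(-4)=-8
XOR r6, r4, r4 → r6=(-4)^(-4)=0
NEG r4 → r4=-(-4)=4
SUB r6, r4, r4 → r6=4-4=0
AND r6, r4, r4 → r6=4&4=4
halt.

4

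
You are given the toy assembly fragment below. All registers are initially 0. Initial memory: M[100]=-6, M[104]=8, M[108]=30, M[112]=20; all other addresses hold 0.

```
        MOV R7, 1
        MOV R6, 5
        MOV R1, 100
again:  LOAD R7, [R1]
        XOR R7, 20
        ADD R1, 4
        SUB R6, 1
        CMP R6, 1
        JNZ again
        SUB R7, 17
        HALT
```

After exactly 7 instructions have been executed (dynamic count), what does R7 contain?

-18

after MOV R7, 1: R7=1
after MOV R6, 5: R6=5
after MOV R1, 100: R1=100
after LOAD R7, [R1]: R7=M[100]=-6
after XOR R7, 20: R7=(-6)^20=-18
after ADD R1, 4: R1=100+4=104
after SUB R6, 1: R6=5-1=4
After step 7: R7 = -18.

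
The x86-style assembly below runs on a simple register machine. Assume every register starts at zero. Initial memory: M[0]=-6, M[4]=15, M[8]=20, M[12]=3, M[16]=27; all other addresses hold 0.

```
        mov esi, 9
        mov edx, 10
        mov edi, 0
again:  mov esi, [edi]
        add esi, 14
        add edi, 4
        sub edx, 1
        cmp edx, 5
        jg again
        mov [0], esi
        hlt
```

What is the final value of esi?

esi=9
edx=10
edi=0
esi=M[0]=-6
esi=(-6)+14=8
edi=0+4=4
edx=10-1=9
cmp edx, 5  (cmp 9,5)
jg again: taken
esi=M[4]=15
esi=15+14=29
edi=4+4=8
edx=9-1=8
cmp edx, 5  (cmp 8,5)
jg again: taken
esi=M[8]=20
esi=20+14=34
edi=8+4=12
edx=8-1=7
cmp edx, 5  (cmp 7,5)
jg again: taken
esi=M[12]=3
esi=3+14=17
edi=12+4=16
edx=7-1=6
cmp edx, 5  (cmp 6,5)
jg again: taken
esi=M[16]=27
esi=27+14=41
edi=16+4=20
edx=6-1=5
cmp edx, 5  (cmp 5,5)
jg again: not taken
mov [0], esi → M[0]=41
halt.

41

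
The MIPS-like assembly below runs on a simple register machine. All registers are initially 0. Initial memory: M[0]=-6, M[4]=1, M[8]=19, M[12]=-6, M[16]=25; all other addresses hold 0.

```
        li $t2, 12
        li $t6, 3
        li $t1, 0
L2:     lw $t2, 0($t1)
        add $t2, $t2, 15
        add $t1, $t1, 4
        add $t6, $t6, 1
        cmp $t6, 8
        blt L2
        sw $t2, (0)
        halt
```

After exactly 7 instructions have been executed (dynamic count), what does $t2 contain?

li $t2, 12 → $t2=12
li $t6, 3 → $t6=3
li $t1, 0 → $t1=0
lw $t2, 0($t1) → $t2=M[0]=-6
add $t2, $t2, 15 → $t2=(-6)+15=9
add $t1, $t1, 4 → $t1=0+4=4
add $t6, $t6, 1 → $t6=3+1=4
After step 7: $t2 = 9.

9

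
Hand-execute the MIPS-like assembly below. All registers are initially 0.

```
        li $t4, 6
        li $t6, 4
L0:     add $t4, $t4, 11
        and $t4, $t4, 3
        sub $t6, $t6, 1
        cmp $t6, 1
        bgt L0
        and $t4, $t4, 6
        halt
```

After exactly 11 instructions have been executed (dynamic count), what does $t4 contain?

0

li $t4, 6 → $t4=6
li $t6, 4 → $t6=4
add $t4, $t4, 11 → $t4=6+11=17
and $t4, $t4, 3 → $t4=17&3=1
sub $t6, $t6, 1 → $t6=4-1=3
cmp $t6, 1  (cmp 3,1)
bgt L0: taken
add $t4, $t4, 11 → $t4=1+11=12
and $t4, $t4, 3 → $t4=12&3=0
sub $t6, $t6, 1 → $t6=3-1=2
cmp $t6, 1  (cmp 2,1)
After step 11: $t4 = 0.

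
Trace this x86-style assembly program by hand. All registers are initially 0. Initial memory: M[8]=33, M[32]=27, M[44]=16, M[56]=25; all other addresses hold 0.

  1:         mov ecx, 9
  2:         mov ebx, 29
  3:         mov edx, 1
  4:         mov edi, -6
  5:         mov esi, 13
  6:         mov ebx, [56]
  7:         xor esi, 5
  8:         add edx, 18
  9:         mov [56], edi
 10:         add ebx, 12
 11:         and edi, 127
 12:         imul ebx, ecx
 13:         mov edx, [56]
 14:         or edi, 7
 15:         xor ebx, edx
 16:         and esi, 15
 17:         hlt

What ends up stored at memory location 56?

ecx=9
ebx=29
edx=1
edi=-6
esi=13
ebx=M[56]=25
esi=13^5=8
edx=1+18=19
mov [56], edi → M[56]=-6
ebx=25+12=37
edi=(-6)&127=122
ebx=37*9=333
edx=M[56]=-6
edi=122|7=127
ebx=333^(-6)=-329
esi=8&15=8
halt.

-6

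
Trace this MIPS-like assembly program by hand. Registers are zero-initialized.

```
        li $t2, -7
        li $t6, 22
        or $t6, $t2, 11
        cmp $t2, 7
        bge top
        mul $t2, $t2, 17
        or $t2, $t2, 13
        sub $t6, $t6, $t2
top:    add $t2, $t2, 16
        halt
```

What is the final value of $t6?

110

after li $t2, -7: $t2=-7
after li $t6, 22: $t6=22
after or $t6, $t2, 11: $t6=(-7)|11=-5
cmp $t2, 7  (cmp -7,7)
bge top: not taken
after mul $t2, $t2, 17: $t2=(-7)*17=-119
after or $t2, $t2, 13: $t2=(-119)|13=-115
after sub $t6, $t6, $t2: $t6=(-5)-(-115)=110
after add $t2, $t2, 16: $t2=(-115)+16=-99
halt.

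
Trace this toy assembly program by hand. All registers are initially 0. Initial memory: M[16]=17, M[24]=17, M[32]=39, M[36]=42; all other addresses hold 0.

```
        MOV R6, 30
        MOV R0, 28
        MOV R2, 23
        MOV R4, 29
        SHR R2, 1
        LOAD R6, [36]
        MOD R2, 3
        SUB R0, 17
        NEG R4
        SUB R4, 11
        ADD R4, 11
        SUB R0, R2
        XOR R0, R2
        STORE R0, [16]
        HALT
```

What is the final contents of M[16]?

MOV R6, 30 → R6=30
MOV R0, 28 → R0=28
MOV R2, 23 → R2=23
MOV R4, 29 → R4=29
SHR R2, 1 → R2=23>>1=11
LOAD R6, [36] → R6=M[36]=42
MOD R2, 3 → R2=11%3=2
SUB R0, 17 → R0=28-17=11
NEG R4 → R4=-(29)=-29
SUB R4, 11 → R4=(-29)-11=-40
ADD R4, 11 → R4=(-40)+11=-29
SUB R0, R2 → R0=11-2=9
XOR R0, R2 → R0=9^2=11
STORE R0, [16] → M[16]=11
halt.

11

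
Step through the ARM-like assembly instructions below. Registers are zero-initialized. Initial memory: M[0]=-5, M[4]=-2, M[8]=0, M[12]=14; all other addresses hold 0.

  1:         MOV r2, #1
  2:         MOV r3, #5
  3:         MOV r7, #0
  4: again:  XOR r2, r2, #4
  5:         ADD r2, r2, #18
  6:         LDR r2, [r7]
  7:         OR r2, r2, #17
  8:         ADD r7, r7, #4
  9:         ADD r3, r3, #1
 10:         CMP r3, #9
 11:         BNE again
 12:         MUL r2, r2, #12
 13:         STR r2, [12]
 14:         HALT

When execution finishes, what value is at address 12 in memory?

MOV r2, #1 → r2=1
MOV r3, #5 → r3=5
MOV r7, #0 → r7=0
XOR r2, r2, #4 → r2=1^4=5
ADD r2, r2, #18 → r2=5+18=23
LDR r2, [r7] → r2=M[0]=-5
OR r2, r2, #17 → r2=(-5)|17=-5
ADD r7, r7, #4 → r7=0+4=4
ADD r3, r3, #1 → r3=5+1=6
CMP r3, #9  (cmp 6,9)
BNE again: taken
XOR r2, r2, #4 → r2=(-5)^4=-1
ADD r2, r2, #18 → r2=(-1)+18=17
LDR r2, [r7] → r2=M[4]=-2
OR r2, r2, #17 → r2=(-2)|17=-1
ADD r7, r7, #4 → r7=4+4=8
ADD r3, r3, #1 → r3=6+1=7
CMP r3, #9  (cmp 7,9)
BNE again: taken
XOR r2, r2, #4 → r2=(-1)^4=-5
ADD r2, r2, #18 → r2=(-5)+18=13
LDR r2, [r7] → r2=M[8]=0
OR r2, r2, #17 → r2=0|17=17
ADD r7, r7, #4 → r7=8+4=12
ADD r3, r3, #1 → r3=7+1=8
CMP r3, #9  (cmp 8,9)
BNE again: taken
XOR r2, r2, #4 → r2=17^4=21
ADD r2, r2, #18 → r2=21+18=39
LDR r2, [r7] → r2=M[12]=14
OR r2, r2, #17 → r2=14|17=31
ADD r7, r7, #4 → r7=12+4=16
ADD r3, r3, #1 → r3=8+1=9
CMP r3, #9  (cmp 9,9)
BNE again: not taken
MUL r2, r2, #12 → r2=31*12=372
STR r2, [12] → M[12]=372
halt.

372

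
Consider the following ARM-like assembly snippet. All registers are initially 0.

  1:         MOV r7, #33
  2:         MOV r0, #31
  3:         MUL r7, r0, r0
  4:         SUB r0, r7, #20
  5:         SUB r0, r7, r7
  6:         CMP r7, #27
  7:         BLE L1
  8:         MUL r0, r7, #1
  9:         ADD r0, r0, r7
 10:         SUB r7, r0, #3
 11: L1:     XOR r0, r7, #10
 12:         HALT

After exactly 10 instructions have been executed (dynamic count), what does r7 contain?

r7=33
r0=31
r7=31*31=961
r0=961-20=941
r0=961-961=0
CMP r7, #27  (cmp 961,27)
BLE L1: not taken
r0=961*1=961
r0=961+961=1922
r7=1922-3=1919
After step 10: r7 = 1919.

1919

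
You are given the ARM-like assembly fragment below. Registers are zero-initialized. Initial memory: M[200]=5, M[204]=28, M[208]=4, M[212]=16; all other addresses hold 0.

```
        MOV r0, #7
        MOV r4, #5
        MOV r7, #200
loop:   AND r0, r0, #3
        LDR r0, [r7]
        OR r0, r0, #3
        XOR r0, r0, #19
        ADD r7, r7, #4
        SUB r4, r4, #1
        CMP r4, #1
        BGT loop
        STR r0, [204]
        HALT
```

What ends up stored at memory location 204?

after MOV r0, #7: r0=7
after MOV r4, #5: r4=5
after MOV r7, #200: r7=200
after AND r0, r0, #3: r0=7&3=3
after LDR r0, [r7]: r0=M[200]=5
after OR r0, r0, #3: r0=5|3=7
after XOR r0, r0, #19: r0=7^19=20
after ADD r7, r7, #4: r7=200+4=204
after SUB r4, r4, #1: r4=5-1=4
CMP r4, #1  (cmp 4,1)
BGT loop: taken
after AND r0, r0, #3: r0=20&3=0
after LDR r0, [r7]: r0=M[204]=28
after OR r0, r0, #3: r0=28|3=31
after XOR r0, r0, #19: r0=31^19=12
after ADD r7, r7, #4: r7=204+4=208
after SUB r4, r4, #1: r4=4-1=3
CMP r4, #1  (cmp 3,1)
BGT loop: taken
after AND r0, r0, #3: r0=12&3=0
after LDR r0, [r7]: r0=M[208]=4
after OR r0, r0, #3: r0=4|3=7
after XOR r0, r0, #19: r0=7^19=20
after ADD r7, r7, #4: r7=208+4=212
after SUB r4, r4, #1: r4=3-1=2
CMP r4, #1  (cmp 2,1)
BGT loop: taken
after AND r0, r0, #3: r0=20&3=0
after LDR r0, [r7]: r0=M[212]=16
after OR r0, r0, #3: r0=16|3=19
after XOR r0, r0, #19: r0=19^19=0
after ADD r7, r7, #4: r7=212+4=216
after SUB r4, r4, #1: r4=2-1=1
CMP r4, #1  (cmp 1,1)
BGT loop: not taken
STR r0, [204] → M[204]=0
halt.

0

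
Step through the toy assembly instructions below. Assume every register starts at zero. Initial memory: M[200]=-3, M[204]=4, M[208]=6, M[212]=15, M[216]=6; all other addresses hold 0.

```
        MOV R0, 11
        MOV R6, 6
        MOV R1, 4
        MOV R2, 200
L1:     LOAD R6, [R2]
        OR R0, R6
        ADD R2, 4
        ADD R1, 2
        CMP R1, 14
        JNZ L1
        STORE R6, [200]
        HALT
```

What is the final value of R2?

220

after MOV R0, 11: R0=11
after MOV R6, 6: R6=6
after MOV R1, 4: R1=4
after MOV R2, 200: R2=200
after LOAD R6, [R2]: R6=M[200]=-3
after OR R0, R6: R0=11|(-3)=-1
after ADD R2, 4: R2=200+4=204
after ADD R1, 2: R1=4+2=6
CMP R1, 14  (cmp 6,14)
JNZ L1: taken
after LOAD R6, [R2]: R6=M[204]=4
after OR R0, R6: R0=(-1)|4=-1
after ADD R2, 4: R2=204+4=208
after ADD R1, 2: R1=6+2=8
CMP R1, 14  (cmp 8,14)
JNZ L1: taken
after LOAD R6, [R2]: R6=M[208]=6
after OR R0, R6: R0=(-1)|6=-1
after ADD R2, 4: R2=208+4=212
after ADD R1, 2: R1=8+2=10
CMP R1, 14  (cmp 10,14)
JNZ L1: taken
after LOAD R6, [R2]: R6=M[212]=15
after OR R0, R6: R0=(-1)|15=-1
after ADD R2, 4: R2=212+4=216
after ADD R1, 2: R1=10+2=12
CMP R1, 14  (cmp 12,14)
JNZ L1: taken
after LOAD R6, [R2]: R6=M[216]=6
after OR R0, R6: R0=(-1)|6=-1
after ADD R2, 4: R2=216+4=220
after ADD R1, 2: R1=12+2=14
CMP R1, 14  (cmp 14,14)
JNZ L1: not taken
STORE R6, [200] → M[200]=6
halt.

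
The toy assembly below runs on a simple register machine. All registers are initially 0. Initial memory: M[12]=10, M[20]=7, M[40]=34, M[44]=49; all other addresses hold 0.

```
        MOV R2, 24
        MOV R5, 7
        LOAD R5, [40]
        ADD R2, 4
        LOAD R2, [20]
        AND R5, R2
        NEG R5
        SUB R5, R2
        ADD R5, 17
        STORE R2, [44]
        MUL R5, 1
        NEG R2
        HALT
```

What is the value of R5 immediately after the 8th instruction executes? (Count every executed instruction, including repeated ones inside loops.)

R2=24
R5=7
R5=M[40]=34
R2=24+4=28
R2=M[20]=7
R5=34&7=2
R5=-(2)=-2
R5=(-2)-7=-9
After step 8: R5 = -9.

-9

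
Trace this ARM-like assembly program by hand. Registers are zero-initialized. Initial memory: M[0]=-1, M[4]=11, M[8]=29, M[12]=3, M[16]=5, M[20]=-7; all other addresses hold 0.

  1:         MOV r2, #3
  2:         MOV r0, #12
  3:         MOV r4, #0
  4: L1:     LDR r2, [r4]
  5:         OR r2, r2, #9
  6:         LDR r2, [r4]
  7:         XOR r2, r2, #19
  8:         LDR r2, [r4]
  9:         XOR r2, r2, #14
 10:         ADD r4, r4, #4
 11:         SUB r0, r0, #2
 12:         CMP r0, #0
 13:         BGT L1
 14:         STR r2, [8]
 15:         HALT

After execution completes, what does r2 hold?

-9

MOV r2, #3 → r2=3
MOV r0, #12 → r0=12
MOV r4, #0 → r4=0
LDR r2, [r4] → r2=M[0]=-1
OR r2, r2, #9 → r2=(-1)|9=-1
LDR r2, [r4] → r2=M[0]=-1
XOR r2, r2, #19 → r2=(-1)^19=-20
LDR r2, [r4] → r2=M[0]=-1
XOR r2, r2, #14 → r2=(-1)^14=-15
ADD r4, r4, #4 → r4=0+4=4
SUB r0, r0, #2 → r0=12-2=10
CMP r0, #0  (cmp 10,0)
BGT L1: taken
LDR r2, [r4] → r2=M[4]=11
OR r2, r2, #9 → r2=11|9=11
LDR r2, [r4] → r2=M[4]=11
XOR r2, r2, #19 → r2=11^19=24
LDR r2, [r4] → r2=M[4]=11
XOR r2, r2, #14 → r2=11^14=5
ADD r4, r4, #4 → r4=4+4=8
SUB r0, r0, #2 → r0=10-2=8
CMP r0, #0  (cmp 8,0)
BGT L1: taken
LDR r2, [r4] → r2=M[8]=29
OR r2, r2, #9 → r2=29|9=29
LDR r2, [r4] → r2=M[8]=29
XOR r2, r2, #19 → r2=29^19=14
LDR r2, [r4] → r2=M[8]=29
XOR r2, r2, #14 → r2=29^14=19
ADD r4, r4, #4 → r4=8+4=12
SUB r0, r0, #2 → r0=8-2=6
CMP r0, #0  (cmp 6,0)
BGT L1: taken
LDR r2, [r4] → r2=M[12]=3
OR r2, r2, #9 → r2=3|9=11
LDR r2, [r4] → r2=M[12]=3
XOR r2, r2, #19 → r2=3^19=16
LDR r2, [r4] → r2=M[12]=3
XOR r2, r2, #14 → r2=3^14=13
ADD r4, r4, #4 → r4=12+4=16
SUB r0, r0, #2 → r0=6-2=4
CMP r0, #0  (cmp 4,0)
BGT L1: taken
LDR r2, [r4] → r2=M[16]=5
OR r2, r2, #9 → r2=5|9=13
LDR r2, [r4] → r2=M[16]=5
XOR r2, r2, #19 → r2=5^19=22
LDR r2, [r4] → r2=M[16]=5
XOR r2, r2, #14 → r2=5^14=11
ADD r4, r4, #4 → r4=16+4=20
SUB r0, r0, #2 → r0=4-2=2
CMP r0, #0  (cmp 2,0)
BGT L1: taken
LDR r2, [r4] → r2=M[20]=-7
OR r2, r2, #9 → r2=(-7)|9=-7
LDR r2, [r4] → r2=M[20]=-7
XOR r2, r2, #19 → r2=(-7)^19=-22
LDR r2, [r4] → r2=M[20]=-7
XOR r2, r2, #14 → r2=(-7)^14=-9
ADD r4, r4, #4 → r4=20+4=24
SUB r0, r0, #2 → r0=2-2=0
CMP r0, #0  (cmp 0,0)
BGT L1: not taken
STR r2, [8] → M[8]=-9
halt.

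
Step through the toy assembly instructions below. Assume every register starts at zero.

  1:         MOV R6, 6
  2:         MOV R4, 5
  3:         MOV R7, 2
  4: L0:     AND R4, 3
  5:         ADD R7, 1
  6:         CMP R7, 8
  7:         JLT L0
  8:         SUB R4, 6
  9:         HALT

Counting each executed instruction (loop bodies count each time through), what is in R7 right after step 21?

7

MOV R6, 6 → R6=6
MOV R4, 5 → R4=5
MOV R7, 2 → R7=2
AND R4, 3 → R4=5&3=1
ADD R7, 1 → R7=2+1=3
CMP R7, 8  (cmp 3,8)
JLT L0: taken
AND R4, 3 → R4=1&3=1
ADD R7, 1 → R7=3+1=4
CMP R7, 8  (cmp 4,8)
JLT L0: taken
AND R4, 3 → R4=1&3=1
ADD R7, 1 → R7=4+1=5
CMP R7, 8  (cmp 5,8)
JLT L0: taken
AND R4, 3 → R4=1&3=1
ADD R7, 1 → R7=5+1=6
CMP R7, 8  (cmp 6,8)
JLT L0: taken
AND R4, 3 → R4=1&3=1
ADD R7, 1 → R7=6+1=7
After step 21: R7 = 7.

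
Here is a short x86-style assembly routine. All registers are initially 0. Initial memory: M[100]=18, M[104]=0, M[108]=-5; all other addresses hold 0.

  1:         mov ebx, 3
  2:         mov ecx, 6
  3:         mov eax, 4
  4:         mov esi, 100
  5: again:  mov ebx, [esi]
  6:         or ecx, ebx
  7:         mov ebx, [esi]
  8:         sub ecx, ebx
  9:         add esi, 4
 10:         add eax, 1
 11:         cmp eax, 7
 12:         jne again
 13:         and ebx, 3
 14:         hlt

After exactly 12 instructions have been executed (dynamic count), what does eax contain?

5

mov ebx, 3 → ebx=3
mov ecx, 6 → ecx=6
mov eax, 4 → eax=4
mov esi, 100 → esi=100
mov ebx, [esi] → ebx=M[100]=18
or ecx, ebx → ecx=6|18=22
mov ebx, [esi] → ebx=M[100]=18
sub ecx, ebx → ecx=22-18=4
add esi, 4 → esi=100+4=104
add eax, 1 → eax=4+1=5
cmp eax, 7  (cmp 5,7)
jne again: taken
After step 12: eax = 5.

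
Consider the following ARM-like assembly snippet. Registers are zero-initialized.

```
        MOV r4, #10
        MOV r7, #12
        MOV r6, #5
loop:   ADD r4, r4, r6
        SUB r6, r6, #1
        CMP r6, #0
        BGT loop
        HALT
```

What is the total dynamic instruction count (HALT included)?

r4=10
r7=12
r6=5
r4=10+5=15
r6=5-1=4
CMP r6, #0  (cmp 4,0)
BGT loop: taken
r4=15+4=19
r6=4-1=3
CMP r6, #0  (cmp 3,0)
BGT loop: taken
r4=19+3=22
r6=3-1=2
CMP r6, #0  (cmp 2,0)
BGT loop: taken
r4=22+2=24
r6=2-1=1
CMP r6, #0  (cmp 1,0)
BGT loop: taken
r4=24+1=25
r6=1-1=0
CMP r6, #0  (cmp 0,0)
BGT loop: not taken
halt.
Total executed instructions: 24.

24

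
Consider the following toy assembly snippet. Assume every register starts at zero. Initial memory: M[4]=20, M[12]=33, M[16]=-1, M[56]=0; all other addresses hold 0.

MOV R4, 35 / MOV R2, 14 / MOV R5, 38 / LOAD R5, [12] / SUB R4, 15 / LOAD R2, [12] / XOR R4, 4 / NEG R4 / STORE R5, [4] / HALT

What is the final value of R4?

-16

after MOV R4, 35: R4=35
after MOV R2, 14: R2=14
after MOV R5, 38: R5=38
after LOAD R5, [12]: R5=M[12]=33
after SUB R4, 15: R4=35-15=20
after LOAD R2, [12]: R2=M[12]=33
after XOR R4, 4: R4=20^4=16
after NEG R4: R4=-(16)=-16
STORE R5, [4] → M[4]=33
halt.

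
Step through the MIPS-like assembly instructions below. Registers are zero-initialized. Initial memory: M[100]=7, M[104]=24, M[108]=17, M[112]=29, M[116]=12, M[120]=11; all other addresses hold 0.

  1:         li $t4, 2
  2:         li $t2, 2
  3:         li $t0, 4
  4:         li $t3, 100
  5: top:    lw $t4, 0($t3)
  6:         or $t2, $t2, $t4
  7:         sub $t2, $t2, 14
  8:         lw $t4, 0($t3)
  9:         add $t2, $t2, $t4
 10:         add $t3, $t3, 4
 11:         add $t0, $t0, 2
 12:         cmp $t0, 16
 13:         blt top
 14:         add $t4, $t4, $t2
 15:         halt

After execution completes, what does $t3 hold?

after li $t4, 2: $t4=2
after li $t2, 2: $t2=2
after li $t0, 4: $t0=4
after li $t3, 100: $t3=100
after lw $t4, 0($t3): $t4=M[100]=7
after or $t2, $t2, $t4: $t2=2|7=7
after sub $t2, $t2, 14: $t2=7-14=-7
after lw $t4, 0($t3): $t4=M[100]=7
after add $t2, $t2, $t4: $t2=(-7)+7=0
after add $t3, $t3, 4: $t3=100+4=104
after add $t0, $t0, 2: $t0=4+2=6
cmp $t0, 16  (cmp 6,16)
blt top: taken
after lw $t4, 0($t3): $t4=M[104]=24
after or $t2, $t2, $t4: $t2=0|24=24
after sub $t2, $t2, 14: $t2=24-14=10
after lw $t4, 0($t3): $t4=M[104]=24
after add $t2, $t2, $t4: $t2=10+24=34
after add $t3, $t3, 4: $t3=104+4=108
after add $t0, $t0, 2: $t0=6+2=8
cmp $t0, 16  (cmp 8,16)
blt top: taken
after lw $t4, 0($t3): $t4=M[108]=17
after or $t2, $t2, $t4: $t2=34|17=51
after sub $t2, $t2, 14: $t2=51-14=37
after lw $t4, 0($t3): $t4=M[108]=17
after add $t2, $t2, $t4: $t2=37+17=54
after add $t3, $t3, 4: $t3=108+4=112
after add $t0, $t0, 2: $t0=8+2=10
cmp $t0, 16  (cmp 10,16)
blt top: taken
after lw $t4, 0($t3): $t4=M[112]=29
after or $t2, $t2, $t4: $t2=54|29=63
after sub $t2, $t2, 14: $t2=63-14=49
after lw $t4, 0($t3): $t4=M[112]=29
after add $t2, $t2, $t4: $t2=49+29=78
after add $t3, $t3, 4: $t3=112+4=116
after add $t0, $t0, 2: $t0=10+2=12
cmp $t0, 16  (cmp 12,16)
blt top: taken
after lw $t4, 0($t3): $t4=M[116]=12
after or $t2, $t2, $t4: $t2=78|12=78
after sub $t2, $t2, 14: $t2=78-14=64
after lw $t4, 0($t3): $t4=M[116]=12
after add $t2, $t2, $t4: $t2=64+12=76
after add $t3, $t3, 4: $t3=116+4=120
after add $t0, $t0, 2: $t0=12+2=14
cmp $t0, 16  (cmp 14,16)
blt top: taken
after lw $t4, 0($t3): $t4=M[120]=11
after or $t2, $t2, $t4: $t2=76|11=79
after sub $t2, $t2, 14: $t2=79-14=65
after lw $t4, 0($t3): $t4=M[120]=11
after add $t2, $t2, $t4: $t2=65+11=76
after add $t3, $t3, 4: $t3=120+4=124
after add $t0, $t0, 2: $t0=14+2=16
cmp $t0, 16  (cmp 16,16)
blt top: not taken
after add $t4, $t4, $t2: $t4=11+76=87
halt.

124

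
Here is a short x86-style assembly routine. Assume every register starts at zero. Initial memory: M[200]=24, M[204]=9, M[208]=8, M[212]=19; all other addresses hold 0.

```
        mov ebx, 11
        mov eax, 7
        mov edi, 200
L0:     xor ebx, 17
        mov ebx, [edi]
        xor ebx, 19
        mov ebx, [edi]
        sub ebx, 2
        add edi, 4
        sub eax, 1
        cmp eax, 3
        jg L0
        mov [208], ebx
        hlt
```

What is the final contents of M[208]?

after mov ebx, 11: ebx=11
after mov eax, 7: eax=7
after mov edi, 200: edi=200
after xor ebx, 17: ebx=11^17=26
after mov ebx, [edi]: ebx=M[200]=24
after xor ebx, 19: ebx=24^19=11
after mov ebx, [edi]: ebx=M[200]=24
after sub ebx, 2: ebx=24-2=22
after add edi, 4: edi=200+4=204
after sub eax, 1: eax=7-1=6
cmp eax, 3  (cmp 6,3)
jg L0: taken
after xor ebx, 17: ebx=22^17=7
after mov ebx, [edi]: ebx=M[204]=9
after xor ebx, 19: ebx=9^19=26
after mov ebx, [edi]: ebx=M[204]=9
after sub ebx, 2: ebx=9-2=7
after add edi, 4: edi=204+4=208
after sub eax, 1: eax=6-1=5
cmp eax, 3  (cmp 5,3)
jg L0: taken
after xor ebx, 17: ebx=7^17=22
after mov ebx, [edi]: ebx=M[208]=8
after xor ebx, 19: ebx=8^19=27
after mov ebx, [edi]: ebx=M[208]=8
after sub ebx, 2: ebx=8-2=6
after add edi, 4: edi=208+4=212
after sub eax, 1: eax=5-1=4
cmp eax, 3  (cmp 4,3)
jg L0: taken
after xor ebx, 17: ebx=6^17=23
after mov ebx, [edi]: ebx=M[212]=19
after xor ebx, 19: ebx=19^19=0
after mov ebx, [edi]: ebx=M[212]=19
after sub ebx, 2: ebx=19-2=17
after add edi, 4: edi=212+4=216
after sub eax, 1: eax=4-1=3
cmp eax, 3  (cmp 3,3)
jg L0: not taken
mov [208], ebx → M[208]=17
halt.

17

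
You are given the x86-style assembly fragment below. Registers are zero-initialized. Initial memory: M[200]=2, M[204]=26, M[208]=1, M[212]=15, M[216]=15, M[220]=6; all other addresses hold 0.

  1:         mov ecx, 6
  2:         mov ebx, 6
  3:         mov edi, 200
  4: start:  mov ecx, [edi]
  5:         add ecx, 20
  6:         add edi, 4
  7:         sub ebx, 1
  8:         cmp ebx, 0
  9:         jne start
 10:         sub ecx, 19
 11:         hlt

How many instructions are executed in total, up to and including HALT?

ecx=6
ebx=6
edi=200
ecx=M[200]=2
ecx=2+20=22
edi=200+4=204
ebx=6-1=5
cmp ebx, 0  (cmp 5,0)
jne start: taken
ecx=M[204]=26
ecx=26+20=46
edi=204+4=208
ebx=5-1=4
cmp ebx, 0  (cmp 4,0)
jne start: taken
ecx=M[208]=1
ecx=1+20=21
edi=208+4=212
ebx=4-1=3
cmp ebx, 0  (cmp 3,0)
jne start: taken
ecx=M[212]=15
ecx=15+20=35
edi=212+4=216
ebx=3-1=2
cmp ebx, 0  (cmp 2,0)
jne start: taken
ecx=M[216]=15
ecx=15+20=35
edi=216+4=220
ebx=2-1=1
cmp ebx, 0  (cmp 1,0)
jne start: taken
ecx=M[220]=6
ecx=6+20=26
edi=220+4=224
ebx=1-1=0
cmp ebx, 0  (cmp 0,0)
jne start: not taken
ecx=26-19=7
halt.
Total executed instructions: 41.

41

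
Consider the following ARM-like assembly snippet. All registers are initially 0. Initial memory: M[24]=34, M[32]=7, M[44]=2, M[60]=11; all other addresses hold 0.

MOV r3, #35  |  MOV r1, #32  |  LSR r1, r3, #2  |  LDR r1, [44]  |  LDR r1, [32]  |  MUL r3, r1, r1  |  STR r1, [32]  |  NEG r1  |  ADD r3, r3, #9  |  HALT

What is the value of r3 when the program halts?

r3=35
r1=32
r1=35>>2=8
r1=M[44]=2
r1=M[32]=7
r3=7*7=49
STR r1, [32] → M[32]=7
r1=-(7)=-7
r3=49+9=58
halt.

58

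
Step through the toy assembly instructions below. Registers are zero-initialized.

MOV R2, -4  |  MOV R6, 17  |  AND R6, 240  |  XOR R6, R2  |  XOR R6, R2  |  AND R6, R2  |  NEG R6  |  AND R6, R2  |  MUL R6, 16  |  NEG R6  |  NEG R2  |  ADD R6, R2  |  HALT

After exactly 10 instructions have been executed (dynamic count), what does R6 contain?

after MOV R2, -4: R2=-4
after MOV R6, 17: R6=17
after AND R6, 240: R6=17&240=16
after XOR R6, R2: R6=16^(-4)=-20
after XOR R6, R2: R6=(-20)^(-4)=16
after AND R6, R2: R6=16&(-4)=16
after NEG R6: R6=-(16)=-16
after AND R6, R2: R6=(-16)&(-4)=-16
after MUL R6, 16: R6=(-16)*16=-256
after NEG R6: R6=-(-256)=256
After step 10: R6 = 256.

256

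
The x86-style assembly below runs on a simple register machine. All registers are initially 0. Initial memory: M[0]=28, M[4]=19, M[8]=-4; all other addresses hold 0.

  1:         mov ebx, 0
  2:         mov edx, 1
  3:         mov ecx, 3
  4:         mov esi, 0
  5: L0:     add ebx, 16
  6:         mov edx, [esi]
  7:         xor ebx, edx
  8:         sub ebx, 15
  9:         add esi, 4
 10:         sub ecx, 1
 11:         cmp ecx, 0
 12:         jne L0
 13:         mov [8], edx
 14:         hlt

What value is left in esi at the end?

12

mov ebx, 0 → ebx=0
mov edx, 1 → edx=1
mov ecx, 3 → ecx=3
mov esi, 0 → esi=0
add ebx, 16 → ebx=0+16=16
mov edx, [esi] → edx=M[0]=28
xor ebx, edx → ebx=16^28=12
sub ebx, 15 → ebx=12-15=-3
add esi, 4 → esi=0+4=4
sub ecx, 1 → ecx=3-1=2
cmp ecx, 0  (cmp 2,0)
jne L0: taken
add ebx, 16 → ebx=(-3)+16=13
mov edx, [esi] → edx=M[4]=19
xor ebx, edx → ebx=13^19=30
sub ebx, 15 → ebx=30-15=15
add esi, 4 → esi=4+4=8
sub ecx, 1 → ecx=2-1=1
cmp ecx, 0  (cmp 1,0)
jne L0: taken
add ebx, 16 → ebx=15+16=31
mov edx, [esi] → edx=M[8]=-4
xor ebx, edx → ebx=31^(-4)=-29
sub ebx, 15 → ebx=(-29)-15=-44
add esi, 4 → esi=8+4=12
sub ecx, 1 → ecx=1-1=0
cmp ecx, 0  (cmp 0,0)
jne L0: not taken
mov [8], edx → M[8]=-4
halt.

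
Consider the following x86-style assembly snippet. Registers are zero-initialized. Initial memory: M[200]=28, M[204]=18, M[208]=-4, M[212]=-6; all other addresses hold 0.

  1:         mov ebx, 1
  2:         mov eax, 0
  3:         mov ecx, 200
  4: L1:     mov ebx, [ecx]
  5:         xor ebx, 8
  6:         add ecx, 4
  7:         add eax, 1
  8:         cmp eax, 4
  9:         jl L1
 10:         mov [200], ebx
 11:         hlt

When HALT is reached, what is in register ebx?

-14

mov ebx, 1 → ebx=1
mov eax, 0 → eax=0
mov ecx, 200 → ecx=200
mov ebx, [ecx] → ebx=M[200]=28
xor ebx, 8 → ebx=28^8=20
add ecx, 4 → ecx=200+4=204
add eax, 1 → eax=0+1=1
cmp eax, 4  (cmp 1,4)
jl L1: taken
mov ebx, [ecx] → ebx=M[204]=18
xor ebx, 8 → ebx=18^8=26
add ecx, 4 → ecx=204+4=208
add eax, 1 → eax=1+1=2
cmp eax, 4  (cmp 2,4)
jl L1: taken
mov ebx, [ecx] → ebx=M[208]=-4
xor ebx, 8 → ebx=(-4)^8=-12
add ecx, 4 → ecx=208+4=212
add eax, 1 → eax=2+1=3
cmp eax, 4  (cmp 3,4)
jl L1: taken
mov ebx, [ecx] → ebx=M[212]=-6
xor ebx, 8 → ebx=(-6)^8=-14
add ecx, 4 → ecx=212+4=216
add eax, 1 → eax=3+1=4
cmp eax, 4  (cmp 4,4)
jl L1: not taken
mov [200], ebx → M[200]=-14
halt.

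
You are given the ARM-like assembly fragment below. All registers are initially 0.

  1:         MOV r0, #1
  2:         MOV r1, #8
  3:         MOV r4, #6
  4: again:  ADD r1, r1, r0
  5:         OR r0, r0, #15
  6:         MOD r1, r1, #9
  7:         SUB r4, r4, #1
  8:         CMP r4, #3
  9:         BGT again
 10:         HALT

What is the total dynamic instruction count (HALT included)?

22

after MOV r0, #1: r0=1
after MOV r1, #8: r1=8
after MOV r4, #6: r4=6
after ADD r1, r1, r0: r1=8+1=9
after OR r0, r0, #15: r0=1|15=15
after MOD r1, r1, #9: r1=9%9=0
after SUB r4, r4, #1: r4=6-1=5
CMP r4, #3  (cmp 5,3)
BGT again: taken
after ADD r1, r1, r0: r1=0+15=15
after OR r0, r0, #15: r0=15|15=15
after MOD r1, r1, #9: r1=15%9=6
after SUB r4, r4, #1: r4=5-1=4
CMP r4, #3  (cmp 4,3)
BGT again: taken
after ADD r1, r1, r0: r1=6+15=21
after OR r0, r0, #15: r0=15|15=15
after MOD r1, r1, #9: r1=21%9=3
after SUB r4, r4, #1: r4=4-1=3
CMP r4, #3  (cmp 3,3)
BGT again: not taken
halt.
Total executed instructions: 22.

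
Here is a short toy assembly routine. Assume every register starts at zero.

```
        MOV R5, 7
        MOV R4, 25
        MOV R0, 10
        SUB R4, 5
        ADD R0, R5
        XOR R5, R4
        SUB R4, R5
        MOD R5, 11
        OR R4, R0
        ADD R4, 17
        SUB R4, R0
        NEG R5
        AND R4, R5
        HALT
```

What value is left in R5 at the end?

-8

MOV R5, 7 → R5=7
MOV R4, 25 → R4=25
MOV R0, 10 → R0=10
SUB R4, 5 → R4=25-5=20
ADD R0, R5 → R0=10+7=17
XOR R5, R4 → R5=7^20=19
SUB R4, R5 → R4=20-19=1
MOD R5, 11 → R5=19%11=8
OR R4, R0 → R4=1|17=17
ADD R4, 17 → R4=17+17=34
SUB R4, R0 → R4=34-17=17
NEG R5 → R5=-(8)=-8
AND R4, R5 → R4=17&(-8)=16
halt.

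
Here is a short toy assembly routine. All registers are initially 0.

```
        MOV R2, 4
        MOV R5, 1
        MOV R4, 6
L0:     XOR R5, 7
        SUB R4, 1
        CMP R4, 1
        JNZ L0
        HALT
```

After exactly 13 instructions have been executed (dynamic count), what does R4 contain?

3

MOV R2, 4 → R2=4
MOV R5, 1 → R5=1
MOV R4, 6 → R4=6
XOR R5, 7 → R5=1^7=6
SUB R4, 1 → R4=6-1=5
CMP R4, 1  (cmp 5,1)
JNZ L0: taken
XOR R5, 7 → R5=6^7=1
SUB R4, 1 → R4=5-1=4
CMP R4, 1  (cmp 4,1)
JNZ L0: taken
XOR R5, 7 → R5=1^7=6
SUB R4, 1 → R4=4-1=3
After step 13: R4 = 3.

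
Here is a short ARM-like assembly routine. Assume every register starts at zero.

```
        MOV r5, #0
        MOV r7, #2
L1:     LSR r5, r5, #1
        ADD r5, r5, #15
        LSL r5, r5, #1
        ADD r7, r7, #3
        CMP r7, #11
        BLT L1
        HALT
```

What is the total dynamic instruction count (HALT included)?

after MOV r5, #0: r5=0
after MOV r7, #2: r7=2
after LSR r5, r5, #1: r5=0>>1=0
after ADD r5, r5, #15: r5=0+15=15
after LSL r5, r5, #1: r5=15<<1=30
after ADD r7, r7, #3: r7=2+3=5
CMP r7, #11  (cmp 5,11)
BLT L1: taken
after LSR r5, r5, #1: r5=30>>1=15
after ADD r5, r5, #15: r5=15+15=30
after LSL r5, r5, #1: r5=30<<1=60
after ADD r7, r7, #3: r7=5+3=8
CMP r7, #11  (cmp 8,11)
BLT L1: taken
after LSR r5, r5, #1: r5=60>>1=30
after ADD r5, r5, #15: r5=30+15=45
after LSL r5, r5, #1: r5=45<<1=90
after ADD r7, r7, #3: r7=8+3=11
CMP r7, #11  (cmp 11,11)
BLT L1: not taken
halt.
Total executed instructions: 21.

21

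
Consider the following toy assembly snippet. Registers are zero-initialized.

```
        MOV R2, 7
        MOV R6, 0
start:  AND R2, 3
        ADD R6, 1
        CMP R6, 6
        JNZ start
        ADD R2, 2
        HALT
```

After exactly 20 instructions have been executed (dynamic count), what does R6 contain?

R2=7
R6=0
R2=7&3=3
R6=0+1=1
CMP R6, 6  (cmp 1,6)
JNZ start: taken
R2=3&3=3
R6=1+1=2
CMP R6, 6  (cmp 2,6)
JNZ start: taken
R2=3&3=3
R6=2+1=3
CMP R6, 6  (cmp 3,6)
JNZ start: taken
R2=3&3=3
R6=3+1=4
CMP R6, 6  (cmp 4,6)
JNZ start: taken
R2=3&3=3
R6=4+1=5
After step 20: R6 = 5.

5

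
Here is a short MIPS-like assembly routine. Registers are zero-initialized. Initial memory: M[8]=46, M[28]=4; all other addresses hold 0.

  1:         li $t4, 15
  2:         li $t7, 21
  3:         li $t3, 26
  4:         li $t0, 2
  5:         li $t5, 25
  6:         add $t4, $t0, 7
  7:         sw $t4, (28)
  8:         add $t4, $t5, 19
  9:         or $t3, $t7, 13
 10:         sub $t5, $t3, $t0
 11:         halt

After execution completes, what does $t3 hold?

29

after li $t4, 15: $t4=15
after li $t7, 21: $t7=21
after li $t3, 26: $t3=26
after li $t0, 2: $t0=2
after li $t5, 25: $t5=25
after add $t4, $t0, 7: $t4=2+7=9
sw $t4, (28) → M[28]=9
after add $t4, $t5, 19: $t4=25+19=44
after or $t3, $t7, 13: $t3=21|13=29
after sub $t5, $t3, $t0: $t5=29-2=27
halt.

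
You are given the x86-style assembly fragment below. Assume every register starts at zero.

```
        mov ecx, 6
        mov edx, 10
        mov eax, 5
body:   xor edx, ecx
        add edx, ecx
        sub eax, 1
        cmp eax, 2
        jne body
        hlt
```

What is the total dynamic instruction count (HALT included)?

ecx=6
edx=10
eax=5
edx=10^6=12
edx=12+6=18
eax=5-1=4
cmp eax, 2  (cmp 4,2)
jne body: taken
edx=18^6=20
edx=20+6=26
eax=4-1=3
cmp eax, 2  (cmp 3,2)
jne body: taken
edx=26^6=28
edx=28+6=34
eax=3-1=2
cmp eax, 2  (cmp 2,2)
jne body: not taken
halt.
Total executed instructions: 19.

19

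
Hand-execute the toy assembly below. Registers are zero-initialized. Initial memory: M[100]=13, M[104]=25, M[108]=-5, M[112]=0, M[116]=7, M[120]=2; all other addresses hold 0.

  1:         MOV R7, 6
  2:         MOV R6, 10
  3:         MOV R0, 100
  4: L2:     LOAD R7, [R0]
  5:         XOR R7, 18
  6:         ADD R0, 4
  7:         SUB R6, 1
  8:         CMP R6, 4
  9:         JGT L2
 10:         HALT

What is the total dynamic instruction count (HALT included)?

40

after MOV R7, 6: R7=6
after MOV R6, 10: R6=10
after MOV R0, 100: R0=100
after LOAD R7, [R0]: R7=M[100]=13
after XOR R7, 18: R7=13^18=31
after ADD R0, 4: R0=100+4=104
after SUB R6, 1: R6=10-1=9
CMP R6, 4  (cmp 9,4)
JGT L2: taken
after LOAD R7, [R0]: R7=M[104]=25
after XOR R7, 18: R7=25^18=11
after ADD R0, 4: R0=104+4=108
after SUB R6, 1: R6=9-1=8
CMP R6, 4  (cmp 8,4)
JGT L2: taken
after LOAD R7, [R0]: R7=M[108]=-5
after XOR R7, 18: R7=(-5)^18=-23
after ADD R0, 4: R0=108+4=112
after SUB R6, 1: R6=8-1=7
CMP R6, 4  (cmp 7,4)
JGT L2: taken
after LOAD R7, [R0]: R7=M[112]=0
after XOR R7, 18: R7=0^18=18
after ADD R0, 4: R0=112+4=116
after SUB R6, 1: R6=7-1=6
CMP R6, 4  (cmp 6,4)
JGT L2: taken
after LOAD R7, [R0]: R7=M[116]=7
after XOR R7, 18: R7=7^18=21
after ADD R0, 4: R0=116+4=120
after SUB R6, 1: R6=6-1=5
CMP R6, 4  (cmp 5,4)
JGT L2: taken
after LOAD R7, [R0]: R7=M[120]=2
after XOR R7, 18: R7=2^18=16
after ADD R0, 4: R0=120+4=124
after SUB R6, 1: R6=5-1=4
CMP R6, 4  (cmp 4,4)
JGT L2: not taken
halt.
Total executed instructions: 40.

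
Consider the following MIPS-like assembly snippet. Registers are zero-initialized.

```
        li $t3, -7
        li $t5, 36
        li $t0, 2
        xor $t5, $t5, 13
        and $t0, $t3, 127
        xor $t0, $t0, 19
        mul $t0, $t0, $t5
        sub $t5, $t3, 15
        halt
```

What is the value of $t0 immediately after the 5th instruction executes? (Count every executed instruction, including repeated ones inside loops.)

li $t3, -7 → $t3=-7
li $t5, 36 → $t5=36
li $t0, 2 → $t0=2
xor $t5, $t5, 13 → $t5=36^13=41
and $t0, $t3, 127 → $t0=(-7)&127=121
After step 5: $t0 = 121.

121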